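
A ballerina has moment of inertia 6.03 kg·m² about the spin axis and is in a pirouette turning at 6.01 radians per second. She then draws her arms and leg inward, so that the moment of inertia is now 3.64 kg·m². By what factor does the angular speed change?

With no external torque about the axis, L is conserved: I₁ω₁ = I₂ω₂.
ω₂/ω₁ = I₁/I₂ = 6.030 / 3.640 = 1.657.

ω₂/ω₁ ≈ 1.66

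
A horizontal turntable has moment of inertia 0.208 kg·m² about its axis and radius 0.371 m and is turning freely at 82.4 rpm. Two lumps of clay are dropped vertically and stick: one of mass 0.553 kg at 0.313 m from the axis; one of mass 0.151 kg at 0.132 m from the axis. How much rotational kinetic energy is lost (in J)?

No external torque acts about the axis; L_before = L_after.
Added inertia Σmr² = (0.553)(0.313)² + (0.151)(0.132)² = 0.05681 kg·m²; I_f = 0.2080 + 0.05681 = 0.2648 kg·m².
ω_f = I_p ω_i / I_f = (0.2080)(82.4) / 0.2648 = 64.72 rpm.
KE_i = ½(0.2080)(8.629 rad/s)² = 7.744 J; KE_f = ½(0.2648)(6.778)² = 6.082 J.

energy lost ≈ 1.66 J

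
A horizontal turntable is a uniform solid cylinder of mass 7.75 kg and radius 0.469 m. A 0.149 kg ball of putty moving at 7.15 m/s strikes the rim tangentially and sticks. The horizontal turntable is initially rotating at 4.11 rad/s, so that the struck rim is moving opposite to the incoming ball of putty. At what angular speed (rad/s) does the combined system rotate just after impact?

About the axle the impulsive forces during the collision are internal, so angular momentum about that axis is conserved.
I_p = ½(7.75)(0.469)² = 0.8523 kg·m². Taking the sense of the ball of putty's angular momentum as positive, L_{ball} = m v R = (0.149)(7.15)(0.469) = 0.4996 kg·m²/s.
L_i = −I_p ω_p + m v R = −(0.8523)(4.11) + 0.4996 = -3.004 kg·m²/s.
After sticking, I_f = I_p + m R² = 0.8523 + (0.149)(0.469)² = 0.8851 kg·m².
ω_f = L_i / I_f = -3.004 / 0.8851 = -3.393 rad/s.

|ω_f| ≈ 3.39 rad/s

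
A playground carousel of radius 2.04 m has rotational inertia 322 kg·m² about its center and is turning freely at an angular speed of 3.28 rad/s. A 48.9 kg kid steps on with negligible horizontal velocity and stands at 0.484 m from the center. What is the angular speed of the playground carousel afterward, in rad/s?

ω_f ≈ 3.17 rad/s

No external torque acts about the center; L_before = L_after.
Added inertia Σmr² = (48.9)(0.484)² = 11.46 kg·m²; I_f = 322.0 + 11.46 = 333.5 kg·m².
ω_f = I_p ω_i / I_f = (322.0)(3.28) / 333.5 = 3.167 rad/s.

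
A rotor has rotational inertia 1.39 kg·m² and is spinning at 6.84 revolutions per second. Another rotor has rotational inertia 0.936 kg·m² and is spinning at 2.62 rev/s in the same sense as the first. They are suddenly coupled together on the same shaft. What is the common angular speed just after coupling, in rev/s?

|ω_f| ≈ 5.14 rev/s

The coupling torques are internal; angular momentum about the shared axis is conserved.
Taking A's sense as positive: L = (1.390)(6.84) + (0.9360)(2.62) = 11.96 kg·m²·rev/s.
Combined I = 1.390 + 0.9360 = 2.326 kg·m².
ω_f = L / I = 11.96 / 2.326 = 5.142 rev/s.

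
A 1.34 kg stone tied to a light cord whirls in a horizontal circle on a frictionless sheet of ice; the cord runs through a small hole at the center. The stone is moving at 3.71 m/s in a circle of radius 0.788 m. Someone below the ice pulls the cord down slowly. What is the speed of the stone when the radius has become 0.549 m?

Central (radial) force ⇒ zero torque about the center ⇒ m v r is constant.
v₂ = v₁ r₁ / r₂ = (3.71)(0.788) / (0.549) = 5.325 m/s.

v₂ ≈ 5.33 m/s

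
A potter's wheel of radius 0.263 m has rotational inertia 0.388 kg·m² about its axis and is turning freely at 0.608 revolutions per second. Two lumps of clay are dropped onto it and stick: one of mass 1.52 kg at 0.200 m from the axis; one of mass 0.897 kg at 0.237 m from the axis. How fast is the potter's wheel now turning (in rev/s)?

ω_f ≈ 0.473 rev/s

The added mass arrives with no angular momentum about the axis, and any external torque about the axis is negligible, so the system's angular momentum is conserved.
Added inertia Σmr² = (1.52)(0.200)² + (0.897)(0.237)² = 0.1112 kg·m²; I_f = 0.3880 + 0.1112 = 0.4992 kg·m².
ω_f = I_p ω_i / I_f = (0.3880)(0.608) / 0.4992 = 0.4726 rev/s.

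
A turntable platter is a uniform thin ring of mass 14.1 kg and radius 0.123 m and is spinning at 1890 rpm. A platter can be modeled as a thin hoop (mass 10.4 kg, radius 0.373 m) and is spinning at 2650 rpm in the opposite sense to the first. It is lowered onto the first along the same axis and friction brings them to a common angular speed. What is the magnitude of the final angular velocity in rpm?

No external torque acts about the common axis, so total angular momentum is conserved.
Moments of inertia: I_A = (14.1)(0.123)² = 0.2133 kg·m²; I_B = (10.4)(0.373)² = 1.447 kg·m².
Taking A's sense as positive: L = (0.2133)(1890) − (1.447)(2650) = -3431 kg·m²·rpm.
Combined I = 0.2133 + 1.447 = 1.660 kg·m².
ω_f = L / I = -3431 / 1.660 = -2067 rpm.

|ω_f| ≈ 2070 rpm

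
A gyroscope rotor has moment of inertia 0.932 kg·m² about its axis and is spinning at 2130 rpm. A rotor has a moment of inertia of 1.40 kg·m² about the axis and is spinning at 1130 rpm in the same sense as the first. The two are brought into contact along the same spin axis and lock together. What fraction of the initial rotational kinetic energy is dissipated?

No external torque acts about the common axis, so total angular momentum is conserved.
Taking A's sense as positive: L = (0.9320)(2130) + (1.400)(1130) = 3567 kg·m²·rpm.
Combined I = 0.9320 + 1.400 = 2.332 kg·m².
ω_f = L / I = 3567 / 2.332 = 1530 rpm.
KE_i = ½ΣIω² = 32990 J; KE_f = ½(2.332)(160.2)² = 29920 J.
Fraction dissipated = (KE_i − KE_f)/KE_i = 0.09300.

fraction ≈ 0.0930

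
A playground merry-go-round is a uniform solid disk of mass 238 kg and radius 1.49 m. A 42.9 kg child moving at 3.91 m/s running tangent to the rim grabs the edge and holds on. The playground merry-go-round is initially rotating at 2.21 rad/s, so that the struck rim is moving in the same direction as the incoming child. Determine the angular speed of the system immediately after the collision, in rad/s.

About the axle the impulsive forces during the collision are internal, so angular momentum about that axis is conserved.
I_p = ½(238)(1.49)² = 264.2 kg·m². Taking the sense of the child's angular momentum as positive, L_{child} = m v R = (42.9)(3.91)(1.49) = 249.9 kg·m²/s.
L_i = +I_p ω_p + m v R = +(264.2)(2.21) + 249.9 = 833.8 kg·m²/s.
After sticking, I_f = I_p + m R² = 264.2 + (42.9)(1.49)² = 359.4 kg·m².
ω_f = L_i / I_f = 833.8 / 359.4 = 2.320 rad/s.

|ω_f| ≈ 2.32 rad/s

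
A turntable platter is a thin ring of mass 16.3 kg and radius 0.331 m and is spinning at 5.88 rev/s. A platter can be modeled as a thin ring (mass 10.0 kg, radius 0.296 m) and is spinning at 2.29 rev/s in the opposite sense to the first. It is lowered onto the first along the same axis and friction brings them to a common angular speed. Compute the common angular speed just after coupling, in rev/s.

|ω_f| ≈ 3.19 rev/s

No external torque acts about the common axis, so total angular momentum is conserved.
Moments of inertia: I_A = (16.3)(0.331)² = 1.786 kg·m²; I_B = (10.0)(0.296)² = 0.8762 kg·m².
Taking A's sense as positive: L = (1.786)(5.88) − (0.8762)(2.29) = 8.494 kg·m²·rev/s.
Combined I = 1.786 + 0.8762 = 2.662 kg·m².
ω_f = L / I = 8.494 / 2.662 = 3.191 rev/s.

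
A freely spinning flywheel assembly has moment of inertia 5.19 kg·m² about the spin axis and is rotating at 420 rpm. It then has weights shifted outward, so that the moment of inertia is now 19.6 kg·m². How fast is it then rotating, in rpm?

ω₂ ≈ 111 rpm

No external torque acts about the spin axis, so angular momentum is conserved.
ω₂ = I₁ω₁ / I₂ = (5.190)(420 rpm) / (19.60) = 111.2 rpm.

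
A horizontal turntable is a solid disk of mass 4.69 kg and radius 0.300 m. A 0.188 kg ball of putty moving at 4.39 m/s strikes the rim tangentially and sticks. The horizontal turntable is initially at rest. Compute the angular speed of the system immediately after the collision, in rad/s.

About the axle the impulsive forces during the collision are internal, so angular momentum about that axis is conserved.
I_p = ½(4.69)(0.300)² = 0.2110 kg·m². Taking the sense of the ball of putty's angular momentum as positive, L_{ball} = m v R = (0.188)(4.39)(0.300) = 0.2476 kg·m²/s.
L_i = 0 + 0.2476 = 0.2476 kg·m²/s.
After sticking, I_f = I_p + m R² = 0.2110 + (0.188)(0.300)² = 0.2280 kg·m².
ω_f = L_i / I_f = 0.2476 / 0.2280 = 1.086 rad/s.

|ω_f| ≈ 1.09 rad/s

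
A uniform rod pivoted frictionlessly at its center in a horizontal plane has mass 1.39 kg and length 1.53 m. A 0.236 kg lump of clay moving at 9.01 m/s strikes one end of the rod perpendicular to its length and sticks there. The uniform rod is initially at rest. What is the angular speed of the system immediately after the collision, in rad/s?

About the pivot the impulsive forces during the collision are internal, so angular momentum about that axis is conserved.
I_p = (1/12)(1.39)(1.53)² = 0.2712 kg·m². Taking the sense of the lump of clay's angular momentum as positive, L_{lump} = m v R = (0.236)(9.01)(1.53/2) = 1.627 kg·m²/s.
L_i = 0 + 1.627 = 1.627 kg·m²/s.
After sticking, I_f = I_p + m R² = 0.2712 + (0.236)(1.53/2)² = 0.4093 kg·m².
ω_f = L_i / I_f = 1.627 / 0.4093 = 3.975 rad/s.

|ω_f| ≈ 3.97 rad/s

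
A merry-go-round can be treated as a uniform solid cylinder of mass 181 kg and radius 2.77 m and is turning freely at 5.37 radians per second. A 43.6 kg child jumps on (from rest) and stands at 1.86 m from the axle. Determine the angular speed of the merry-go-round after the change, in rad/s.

ω_f ≈ 4.41 rad/s

The added mass arrives with no angular momentum about the axle, and any external torque about the axle is negligible, so the system's angular momentum is conserved.
I_p = ½(181)(2.77)² = 694.4 kg·m².
Added inertia Σmr² = (43.6)(1.86)² = 150.8 kg·m²; I_f = 694.4 + 150.8 = 845.2 kg·m².
ω_f = I_p ω_i / I_f = (694.4)(5.37) / 845.2 = 4.412 rad/s.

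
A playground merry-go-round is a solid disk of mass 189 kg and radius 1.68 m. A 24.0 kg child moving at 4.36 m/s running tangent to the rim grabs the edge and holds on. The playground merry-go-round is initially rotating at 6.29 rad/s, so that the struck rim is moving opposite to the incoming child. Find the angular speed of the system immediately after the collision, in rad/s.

|ω_f| ≈ 4.49 rad/s

The axle reaction passes through the axle and exerts no torque about it; angular momentum about the axle is conserved through the impact.
I_p = ½(189)(1.68)² = 266.7 kg·m². Taking the sense of the child's angular momentum as positive, L_{child} = m v R = (24.0)(4.36)(1.68) = 175.8 kg·m²/s.
L_i = −I_p ω_p + m v R = −(266.7)(6.29) + 175.8 = -1502 kg·m²/s.
After sticking, I_f = I_p + m R² = 266.7 + (24.0)(1.68)² = 334.5 kg·m².
ω_f = L_i / I_f = -1502 / 334.5 = -4.490 rad/s.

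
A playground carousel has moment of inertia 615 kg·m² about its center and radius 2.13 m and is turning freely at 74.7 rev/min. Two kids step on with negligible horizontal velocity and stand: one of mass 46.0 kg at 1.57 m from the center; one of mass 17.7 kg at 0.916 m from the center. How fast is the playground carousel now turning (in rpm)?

The added mass arrives with no angular momentum about the center, and any external torque about the center is negligible, so the system's angular momentum is conserved.
Added inertia Σmr² = (46.0)(1.57)² + (17.7)(0.916)² = 128.2 kg·m²; I_f = 615.0 + 128.2 = 743.2 kg·m².
ω_f = I_p ω_i / I_f = (615.0)(74.7) / 743.2 = 61.81 rpm.

ω_f ≈ 61.8 rpm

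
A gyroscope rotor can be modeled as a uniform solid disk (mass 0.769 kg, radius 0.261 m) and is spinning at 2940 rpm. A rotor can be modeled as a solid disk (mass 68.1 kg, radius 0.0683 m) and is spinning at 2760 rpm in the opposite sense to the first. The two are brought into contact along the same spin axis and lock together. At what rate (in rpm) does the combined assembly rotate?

The coupling torques are internal; angular momentum about the shared axis is conserved.
Moments of inertia: I_A = ½(0.769)(0.261)² = 0.02619 kg·m²; I_B = ½(68.1)(0.0683)² = 0.1588 kg·m².
Taking A's sense as positive: L = (0.02619)(2940) − (0.1588)(2760) = -361.4 kg·m²·rpm.
Combined I = 0.02619 + 0.1588 = 0.1850 kg·m².
ω_f = L / I = -361.4 / 0.1850 = -1953 rpm.

|ω_f| ≈ 1950 rpm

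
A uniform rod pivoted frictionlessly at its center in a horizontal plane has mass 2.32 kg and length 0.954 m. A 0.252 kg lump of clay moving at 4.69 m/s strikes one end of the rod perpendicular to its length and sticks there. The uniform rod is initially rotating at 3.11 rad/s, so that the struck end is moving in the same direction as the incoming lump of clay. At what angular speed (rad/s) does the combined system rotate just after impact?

|ω_f| ≈ 4.76 rad/s

The axle reaction passes through the pivot and exerts no torque about it; angular momentum about the pivot is conserved through the impact.
I_p = (1/12)(2.32)(0.954)² = 0.1760 kg·m². Taking the sense of the lump of clay's angular momentum as positive, L_{lump} = m v R = (0.252)(4.69)(0.954/2) = 0.5638 kg·m²/s.
L_i = +I_p ω_p + m v R = +(0.1760)(3.11) + 0.5638 = 1.111 kg·m²/s.
After sticking, I_f = I_p + m R² = 0.1760 + (0.252)(0.954/2)² = 0.2333 kg·m².
ω_f = L_i / I_f = 1.111 / 0.2333 = 4.762 rad/s.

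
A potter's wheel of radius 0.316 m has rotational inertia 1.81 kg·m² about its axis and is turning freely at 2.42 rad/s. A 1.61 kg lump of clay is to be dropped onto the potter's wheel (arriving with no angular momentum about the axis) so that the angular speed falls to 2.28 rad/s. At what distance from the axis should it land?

r ≈ 0.263 m

The added mass arrives with no angular momentum about the axis, and any external torque about the axis is negligible, so the system's angular momentum is conserved.
I_p ω_i = (I_p + m r²) ω_f ⇒ m r² = I_p(ω_i/ω_f − 1) = 1.810(2.42/2.28 − 1) = 0.1111 kg·m².
r = √(0.1111/1.61) = 0.2627 m.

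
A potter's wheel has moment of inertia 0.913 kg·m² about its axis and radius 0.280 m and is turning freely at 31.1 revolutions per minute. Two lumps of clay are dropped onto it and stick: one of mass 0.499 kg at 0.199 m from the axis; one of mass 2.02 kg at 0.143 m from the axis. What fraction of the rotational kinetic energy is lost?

The added mass arrives with no angular momentum about the axis, and any external torque about the axis is negligible, so the system's angular momentum is conserved.
Added inertia Σmr² = (0.499)(0.199)² + (2.02)(0.143)² = 0.06107 kg·m²; I_f = 0.9130 + 0.06107 = 0.9741 kg·m².
ω_f = I_p ω_i / I_f = (0.9130)(31.1) / 0.9741 = 29.15 rpm.
KE_i = ½(0.9130)(3.257 rad/s)² = 4.842 J; KE_f = ½(0.9741)(3.053)² = 4.538 J.
Fraction lost = 0.06269.

fraction ≈ 0.0627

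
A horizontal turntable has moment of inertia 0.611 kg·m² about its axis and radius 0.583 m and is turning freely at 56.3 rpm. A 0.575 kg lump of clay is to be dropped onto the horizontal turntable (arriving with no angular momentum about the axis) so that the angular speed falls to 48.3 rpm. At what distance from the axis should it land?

r ≈ 0.420 m

The added mass arrives with no angular momentum about the axis, and any external torque about the axis is negligible, so the system's angular momentum is conserved.
I_p ω_i = (I_p + m r²) ω_f ⇒ m r² = I_p(ω_i/ω_f − 1) = 0.6110(56.3/48.3 − 1) = 0.1012 kg·m².
r = √(0.1012/0.575) = 0.4195 m.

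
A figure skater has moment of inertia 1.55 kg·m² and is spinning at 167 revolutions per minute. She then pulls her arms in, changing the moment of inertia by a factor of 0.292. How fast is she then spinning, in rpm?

With no external torque about the axis, L is conserved: I₁ω₁ = I₂ω₂.
I₂ = 0.292 × 1.55 = 0.4526 kg·m².
ω₂ = I₁ω₁ / I₂ = (1.550)(167 rpm) / (0.4526) = 571.9 rpm.

ω₂ ≈ 572 rpm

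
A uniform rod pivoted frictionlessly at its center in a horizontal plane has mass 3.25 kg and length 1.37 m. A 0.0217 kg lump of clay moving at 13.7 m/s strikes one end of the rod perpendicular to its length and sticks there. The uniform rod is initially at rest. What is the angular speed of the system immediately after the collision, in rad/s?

The axle reaction passes through the pivot and exerts no torque about it; angular momentum about the pivot is conserved through the impact.
I_p = (1/12)(3.25)(1.37)² = 0.5083 kg·m². Taking the sense of the lump of clay's angular momentum as positive, L_{lump} = m v R = (0.0217)(13.7)(1.37/2) = 0.2036 kg·m²/s.
L_i = 0 + 0.2036 = 0.2036 kg·m²/s.
After sticking, I_f = I_p + m R² = 0.5083 + (0.0217)(1.37/2)² = 0.5185 kg·m².
ω_f = L_i / I_f = 0.2036 / 0.5185 = 0.3927 rad/s.

|ω_f| ≈ 0.393 rad/s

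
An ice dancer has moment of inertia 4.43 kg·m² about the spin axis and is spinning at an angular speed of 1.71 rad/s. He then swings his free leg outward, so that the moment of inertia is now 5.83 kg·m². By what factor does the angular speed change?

ω₂/ω₁ ≈ 0.760

No external torque acts about the spin axis, so angular momentum is conserved.
ω₂/ω₁ = I₁/I₂ = 4.430 / 5.830 = 0.7599.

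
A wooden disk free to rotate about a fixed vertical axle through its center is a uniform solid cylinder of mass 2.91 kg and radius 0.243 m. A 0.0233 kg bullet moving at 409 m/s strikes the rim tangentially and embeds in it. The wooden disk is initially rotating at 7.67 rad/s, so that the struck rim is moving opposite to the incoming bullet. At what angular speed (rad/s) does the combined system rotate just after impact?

|ω_f| ≈ 19.0 rad/s

About the axle the impulsive forces during the collision are internal, so angular momentum about that axis is conserved.
I_p = ½(2.91)(0.243)² = 0.08592 kg·m². Taking the sense of the bullet's angular momentum as positive, L_{bullet} = m v R = (0.0233)(409)(0.243) = 2.316 kg·m²/s.
L_i = −I_p ω_p + m v R = −(0.08592)(7.67) + 2.316 = 1.657 kg·m²/s.
After sticking, I_f = I_p + m R² = 0.08592 + (0.0233)(0.243)² = 0.08729 kg·m².
ω_f = L_i / I_f = 1.657 / 0.08729 = 18.98 rad/s.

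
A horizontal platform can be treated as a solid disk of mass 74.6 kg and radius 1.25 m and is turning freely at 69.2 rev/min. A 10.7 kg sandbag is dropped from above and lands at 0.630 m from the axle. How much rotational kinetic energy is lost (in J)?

energy lost ≈ 104 J

The added mass arrives with no angular momentum about the axle, and any external torque about the axle is negligible, so the system's angular momentum is conserved.
I_p = ½(74.6)(1.25)² = 58.28 kg·m².
Added inertia Σmr² = (10.7)(0.630)² = 4.247 kg·m²; I_f = 58.28 + 4.247 = 62.53 kg·m².
ω_f = I_p ω_i / I_f = (58.28)(69.2) / 62.53 = 64.50 rpm.
KE_i = ½(58.28)(7.247 rad/s)² = 1530 J; KE_f = ½(62.53)(6.754)² = 1426 J.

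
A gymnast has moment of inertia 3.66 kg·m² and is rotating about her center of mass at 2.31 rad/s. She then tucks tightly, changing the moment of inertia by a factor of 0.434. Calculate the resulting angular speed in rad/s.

Angular momentum about the spin axis is conserved since the torque about it is zero.
I₂ = 0.434 × 3.66 = 1.588 kg·m².
ω₂ = I₁ω₁ / I₂ = (3.660)(2.31 rad/s) / (1.588) = 5.323 rad/s.

ω₂ ≈ 5.32 rad/s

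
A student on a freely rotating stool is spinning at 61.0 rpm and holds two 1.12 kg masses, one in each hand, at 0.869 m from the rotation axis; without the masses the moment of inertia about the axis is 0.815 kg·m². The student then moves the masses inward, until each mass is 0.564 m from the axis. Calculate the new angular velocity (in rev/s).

ω₂ ≈ 1.67 rev/s

Angular momentum about the spin axis is conserved since the torque about it is zero.
I₁ = 0.815 + 2(1.12)(0.869)² = 2.507 kg·m²; I₂ = 0.815 + 2(1.12)(0.564)² = 1.528 kg·m².
ω₂ = I₁ω₁ / I₂ = (2.507)(61.0 rpm) / (1.528) = 100.1 rpm = 1.668 rev/s.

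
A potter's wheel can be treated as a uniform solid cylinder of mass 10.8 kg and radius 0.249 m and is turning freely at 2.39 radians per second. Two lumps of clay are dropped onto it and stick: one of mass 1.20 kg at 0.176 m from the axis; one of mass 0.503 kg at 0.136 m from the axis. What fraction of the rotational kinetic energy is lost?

fraction ≈ 0.122

No external torque acts about the axis; L_before = L_after.
I_p = ½(10.8)(0.249)² = 0.3348 kg·m².
Added inertia Σmr² = (1.20)(0.176)² + (0.503)(0.136)² = 0.04647 kg·m²; I_f = 0.3348 + 0.04647 = 0.3813 kg·m².
ω_f = I_p ω_i / I_f = (0.3348)(2.39) / 0.3813 = 2.099 rad/s.
KE_i = ½(0.3348)(2.390 rad/s)² = 0.9562 J; KE_f = ½(0.3813)(2.099)² = 0.8397 J.
Fraction lost = 0.1219.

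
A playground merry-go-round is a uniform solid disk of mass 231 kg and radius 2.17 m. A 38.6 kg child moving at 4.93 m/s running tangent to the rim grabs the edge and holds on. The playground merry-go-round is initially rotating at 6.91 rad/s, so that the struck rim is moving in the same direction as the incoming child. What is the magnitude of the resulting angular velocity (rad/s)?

About the axle the impulsive forces during the collision are internal, so angular momentum about that axis is conserved.
I_p = ½(231)(2.17)² = 543.9 kg·m². Taking the sense of the child's angular momentum as positive, L_{child} = m v R = (38.6)(4.93)(2.17) = 412.9 kg·m²/s.
L_i = +I_p ω_p + m v R = +(543.9)(6.91) + 412.9 = 4171 kg·m²/s.
After sticking, I_f = I_p + m R² = 543.9 + (38.6)(2.17)² = 725.6 kg·m².
ω_f = L_i / I_f = 4171 / 725.6 = 5.748 rad/s.

|ω_f| ≈ 5.75 rad/s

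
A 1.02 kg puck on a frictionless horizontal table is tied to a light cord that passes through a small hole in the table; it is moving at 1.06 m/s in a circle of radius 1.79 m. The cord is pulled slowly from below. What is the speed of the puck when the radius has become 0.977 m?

v₂ ≈ 1.94 m/s

Central (radial) force ⇒ zero torque about the center ⇒ m v r is constant.
v₂ = v₁ r₁ / r₂ = (1.06)(1.79) / (0.977) = 1.942 m/s.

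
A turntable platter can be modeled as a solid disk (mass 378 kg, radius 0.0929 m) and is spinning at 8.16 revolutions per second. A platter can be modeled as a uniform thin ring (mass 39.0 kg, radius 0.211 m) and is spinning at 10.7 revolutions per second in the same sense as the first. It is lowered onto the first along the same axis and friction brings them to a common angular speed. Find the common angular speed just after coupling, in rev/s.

|ω_f| ≈ 9.47 rev/s

No external torque acts about the common axis, so total angular momentum is conserved.
Moments of inertia: I_A = ½(378)(0.0929)² = 1.631 kg·m²; I_B = (39.0)(0.211)² = 1.736 kg·m².
Taking A's sense as positive: L = (1.631)(8.16) + (1.736)(10.7) = 31.89 kg·m²·rev/s.
Combined I = 1.631 + 1.736 = 3.367 kg·m².
ω_f = L / I = 31.89 / 3.367 = 9.470 rev/s.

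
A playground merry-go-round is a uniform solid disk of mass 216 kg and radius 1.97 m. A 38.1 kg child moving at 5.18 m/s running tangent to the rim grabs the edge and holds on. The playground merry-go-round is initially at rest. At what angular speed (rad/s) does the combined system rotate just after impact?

The axle reaction passes through the axle and exerts no torque about it; angular momentum about the axle is conserved through the impact.
I_p = ½(216)(1.97)² = 419.1 kg·m². Taking the sense of the child's angular momentum as positive, L_{child} = m v R = (38.1)(5.18)(1.97) = 388.8 kg·m²/s.
L_i = 0 + 388.8 = 388.8 kg·m²/s.
After sticking, I_f = I_p + m R² = 419.1 + (38.1)(1.97)² = 567.0 kg·m².
ω_f = L_i / I_f = 388.8 / 567.0 = 0.6857 rad/s.

|ω_f| ≈ 0.686 rad/s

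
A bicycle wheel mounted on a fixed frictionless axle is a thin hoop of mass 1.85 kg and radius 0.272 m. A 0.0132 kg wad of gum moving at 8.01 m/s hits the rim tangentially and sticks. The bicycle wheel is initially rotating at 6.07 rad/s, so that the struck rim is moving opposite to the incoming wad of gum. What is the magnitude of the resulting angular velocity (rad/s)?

|ω_f| ≈ 5.82 rad/s

The axle reaction passes through the axle and exerts no torque about it; angular momentum about the axle is conserved through the impact.
I_p = (1.85)(0.272)² = 0.1369 kg·m². Taking the sense of the wad of gum's angular momentum as positive, L_{wad} = m v R = (0.0132)(8.01)(0.272) = 0.02876 kg·m²/s.
L_i = −I_p ω_p + m v R = −(0.1369)(6.07) + 0.02876 = -0.8020 kg·m²/s.
After sticking, I_f = I_p + m R² = 0.1369 + (0.0132)(0.272)² = 0.1378 kg·m².
ω_f = L_i / I_f = -0.8020 / 0.1378 = -5.818 rad/s.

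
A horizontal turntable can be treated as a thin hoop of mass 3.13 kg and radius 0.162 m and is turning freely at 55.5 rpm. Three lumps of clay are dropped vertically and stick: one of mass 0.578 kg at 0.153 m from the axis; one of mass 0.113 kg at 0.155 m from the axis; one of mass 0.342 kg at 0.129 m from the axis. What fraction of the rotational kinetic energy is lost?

fraction ≈ 0.211

No external torque acts about the axis; L_before = L_after.
I_p = (3.13)(0.162)² = 0.08214 kg·m².
Added inertia Σmr² = (0.578)(0.153)² + (0.113)(0.155)² + (0.342)(0.129)² = 0.02194 kg·m²; I_f = 0.08214 + 0.02194 = 0.1041 kg·m².
ω_f = I_p ω_i / I_f = (0.08214)(55.5) / 0.1041 = 43.80 rpm.
KE_i = ½(0.08214)(5.812 rad/s)² = 1.387 J; KE_f = ½(0.1041)(4.587)² = 1.095 J.
Fraction lost = 0.2108.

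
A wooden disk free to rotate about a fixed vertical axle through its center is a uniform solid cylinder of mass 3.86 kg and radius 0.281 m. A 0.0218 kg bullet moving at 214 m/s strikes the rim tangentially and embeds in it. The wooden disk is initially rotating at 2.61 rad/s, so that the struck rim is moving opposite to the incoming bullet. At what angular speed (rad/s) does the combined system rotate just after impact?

|ω_f| ≈ 5.93 rad/s

The axle reaction passes through the axle and exerts no torque about it; angular momentum about the axle is conserved through the impact.
I_p = ½(3.86)(0.281)² = 0.1524 kg·m². Taking the sense of the bullet's angular momentum as positive, L_{bullet} = m v R = (0.0218)(214)(0.281) = 1.311 kg·m²/s.
L_i = −I_p ω_p + m v R = −(0.1524)(2.61) + 1.311 = 0.9132 kg·m²/s.
After sticking, I_f = I_p + m R² = 0.1524 + (0.0218)(0.281)² = 0.1541 kg·m².
ω_f = L_i / I_f = 0.9132 / 0.1541 = 5.925 rad/s.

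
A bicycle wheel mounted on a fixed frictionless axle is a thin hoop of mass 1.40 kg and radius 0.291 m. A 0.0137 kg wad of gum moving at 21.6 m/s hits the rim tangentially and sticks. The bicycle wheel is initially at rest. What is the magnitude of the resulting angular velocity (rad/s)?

About the axle the impulsive forces during the collision are internal, so angular momentum about that axis is conserved.
I_p = (1.40)(0.291)² = 0.1186 kg·m². Taking the sense of the wad of gum's angular momentum as positive, L_{wad} = m v R = (0.0137)(21.6)(0.291) = 0.08611 kg·m²/s.
L_i = 0 + 0.08611 = 0.08611 kg·m²/s.
After sticking, I_f = I_p + m R² = 0.1186 + (0.0137)(0.291)² = 0.1197 kg·m².
ω_f = L_i / I_f = 0.08611 / 0.1197 = 0.7193 rad/s.

|ω_f| ≈ 0.719 rad/s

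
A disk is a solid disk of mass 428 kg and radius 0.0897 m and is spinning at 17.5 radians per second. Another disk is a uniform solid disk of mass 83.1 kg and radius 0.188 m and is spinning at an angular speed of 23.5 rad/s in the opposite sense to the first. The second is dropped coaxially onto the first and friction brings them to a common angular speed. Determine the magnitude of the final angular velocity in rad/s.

No external torque acts about the common axis, so total angular momentum is conserved.
Moments of inertia: I_A = ½(428)(0.0897)² = 1.722 kg·m²; I_B = ½(83.1)(0.188)² = 1.469 kg·m².
Taking A's sense as positive: L = (1.722)(17.5) − (1.469)(23.5) = -4.378 kg·m²·rad/s.
Combined I = 1.722 + 1.469 = 3.190 kg·m².
ω_f = L / I = -4.378 / 3.190 = -1.372 rad/s.

|ω_f| ≈ 1.37 rad/s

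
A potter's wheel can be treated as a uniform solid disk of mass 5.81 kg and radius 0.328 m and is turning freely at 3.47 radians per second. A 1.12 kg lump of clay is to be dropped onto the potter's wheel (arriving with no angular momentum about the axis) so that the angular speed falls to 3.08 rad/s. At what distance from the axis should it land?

The added mass arrives with no angular momentum about the axis, and any external torque about the axis is negligible, so the system's angular momentum is conserved.
I_p = ½(5.81)(0.328)² = 0.3125 kg·m².
I_p ω_i = (I_p + m r²) ω_f ⇒ m r² = I_p(ω_i/ω_f − 1) = 0.3125(3.47/3.08 − 1) = 0.03957 kg·m².
r = √(0.03957/1.12) = 0.1880 m.

r ≈ 0.188 m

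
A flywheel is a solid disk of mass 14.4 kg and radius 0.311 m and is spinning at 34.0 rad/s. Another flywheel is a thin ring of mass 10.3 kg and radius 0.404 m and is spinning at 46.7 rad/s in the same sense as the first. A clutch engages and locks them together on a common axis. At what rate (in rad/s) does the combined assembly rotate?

|ω_f| ≈ 43.0 rad/s

No external torque acts about the common axis, so total angular momentum is conserved.
Moments of inertia: I_A = ½(14.4)(0.311)² = 0.6964 kg·m²; I_B = (10.3)(0.404)² = 1.681 kg·m².
Taking A's sense as positive: L = (0.6964)(34.0) + (1.681)(46.7) = 102.2 kg·m²·rad/s.
Combined I = 0.6964 + 1.681 = 2.378 kg·m².
ω_f = L / I = 102.2 / 2.378 = 42.98 rad/s.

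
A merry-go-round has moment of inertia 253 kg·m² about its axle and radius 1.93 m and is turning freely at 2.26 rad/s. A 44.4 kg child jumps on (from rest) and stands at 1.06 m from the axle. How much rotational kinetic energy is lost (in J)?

energy lost ≈ 106 J

The added mass arrives with no angular momentum about the axle, and any external torque about the axle is negligible, so the system's angular momentum is conserved.
Added inertia Σmr² = (44.4)(1.06)² = 49.89 kg·m²; I_f = 253.0 + 49.89 = 302.9 kg·m².
ω_f = I_p ω_i / I_f = (253.0)(2.26) / 302.9 = 1.888 rad/s.
KE_i = ½(253.0)(2.260 rad/s)² = 646.1 J; KE_f = ½(302.9)(1.888)² = 539.7 J.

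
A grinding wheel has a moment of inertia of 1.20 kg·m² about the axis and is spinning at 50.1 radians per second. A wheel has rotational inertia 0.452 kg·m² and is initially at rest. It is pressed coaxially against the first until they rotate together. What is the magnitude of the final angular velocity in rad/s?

No external torque acts about the common axis, so total angular momentum is conserved.
Taking A's sense as positive: L = (1.200)(50.1) = 60.12 kg·m²·rad/s.
Combined I = 1.200 + 0.4520 = 1.652 kg·m².
ω_f = L / I = 60.12 / 1.652 = 36.39 rad/s.

|ω_f| ≈ 36.4 rad/s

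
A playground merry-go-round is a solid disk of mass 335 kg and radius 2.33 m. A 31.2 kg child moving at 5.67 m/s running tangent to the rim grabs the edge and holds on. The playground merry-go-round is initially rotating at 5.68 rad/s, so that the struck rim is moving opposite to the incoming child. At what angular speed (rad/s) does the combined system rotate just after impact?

|ω_f| ≈ 4.41 rad/s

About the axle the impulsive forces during the collision are internal, so angular momentum about that axis is conserved.
I_p = ½(335)(2.33)² = 909.3 kg·m². Taking the sense of the child's angular momentum as positive, L_{child} = m v R = (31.2)(5.67)(2.33) = 412.2 kg·m²/s.
L_i = −I_p ω_p + m v R = −(909.3)(5.68) + 412.2 = -4753 kg·m²/s.
After sticking, I_f = I_p + m R² = 909.3 + (31.2)(2.33)² = 1079 kg·m².
ω_f = L_i / I_f = -4753 / 1079 = -4.406 rad/s.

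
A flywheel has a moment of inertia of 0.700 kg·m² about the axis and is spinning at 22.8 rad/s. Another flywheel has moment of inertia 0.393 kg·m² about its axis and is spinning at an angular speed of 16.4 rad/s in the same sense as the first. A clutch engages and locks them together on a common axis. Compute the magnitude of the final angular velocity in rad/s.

|ω_f| ≈ 20.5 rad/s

The coupling torques are internal; angular momentum about the shared axis is conserved.
Taking A's sense as positive: L = (0.7000)(22.8) + (0.3930)(16.4) = 22.41 kg·m²·rad/s.
Combined I = 0.7000 + 0.3930 = 1.093 kg·m².
ω_f = L / I = 22.41 / 1.093 = 20.50 rad/s.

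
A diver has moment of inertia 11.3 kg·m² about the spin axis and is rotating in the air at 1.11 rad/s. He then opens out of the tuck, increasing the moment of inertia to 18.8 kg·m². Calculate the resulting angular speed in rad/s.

No external torque acts about the spin axis, so angular momentum is conserved.
ω₂ = I₁ω₁ / I₂ = (11.30)(1.11 rad/s) / (18.80) = 0.6672 rad/s.

ω₂ ≈ 0.667 rad/s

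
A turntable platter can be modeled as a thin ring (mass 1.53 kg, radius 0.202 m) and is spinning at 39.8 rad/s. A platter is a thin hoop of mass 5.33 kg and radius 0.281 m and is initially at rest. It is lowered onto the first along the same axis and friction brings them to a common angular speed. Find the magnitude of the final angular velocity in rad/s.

The coupling torques are internal; angular momentum about the shared axis is conserved.
Moments of inertia: I_A = (1.53)(0.202)² = 0.06243 kg·m²; I_B = (5.33)(0.281)² = 0.4209 kg·m².
Taking A's sense as positive: L = (0.06243)(39.8) = 2.485 kg·m²·rad/s.
Combined I = 0.06243 + 0.4209 = 0.4833 kg·m².
ω_f = L / I = 2.485 / 0.4833 = 5.141 rad/s.

|ω_f| ≈ 5.14 rad/s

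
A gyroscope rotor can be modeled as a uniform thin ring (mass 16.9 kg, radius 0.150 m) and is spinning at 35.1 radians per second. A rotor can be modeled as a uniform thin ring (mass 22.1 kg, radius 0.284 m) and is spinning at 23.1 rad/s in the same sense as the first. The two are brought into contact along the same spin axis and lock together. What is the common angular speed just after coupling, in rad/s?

|ω_f| ≈ 25.2 rad/s

No external torque acts about the common axis, so total angular momentum is conserved.
Moments of inertia: I_A = (16.9)(0.150)² = 0.3802 kg·m²; I_B = (22.1)(0.284)² = 1.782 kg·m².
Taking A's sense as positive: L = (0.3802)(35.1) + (1.782)(23.1) = 54.52 kg·m²·rad/s.
Combined I = 0.3802 + 1.782 = 2.163 kg·m².
ω_f = L / I = 54.52 / 2.163 = 25.21 rad/s.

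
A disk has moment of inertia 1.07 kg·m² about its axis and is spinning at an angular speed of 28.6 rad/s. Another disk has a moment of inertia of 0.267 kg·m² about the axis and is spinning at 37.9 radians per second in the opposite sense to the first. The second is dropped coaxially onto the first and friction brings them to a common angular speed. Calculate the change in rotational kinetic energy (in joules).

ΔKE ≈ -472 J

The coupling torques are internal; angular momentum about the shared axis is conserved.
Taking A's sense as positive: L = (1.070)(28.6) − (0.2670)(37.9) = 20.48 kg·m²·rad/s.
Combined I = 1.070 + 0.2670 = 1.337 kg·m².
ω_f = L / I = 20.48 / 1.337 = 15.32 rad/s.
KE_i = ½ΣIω² = 629.4 J; KE_f = ½(1.337)(15.32)² = 156.9 J.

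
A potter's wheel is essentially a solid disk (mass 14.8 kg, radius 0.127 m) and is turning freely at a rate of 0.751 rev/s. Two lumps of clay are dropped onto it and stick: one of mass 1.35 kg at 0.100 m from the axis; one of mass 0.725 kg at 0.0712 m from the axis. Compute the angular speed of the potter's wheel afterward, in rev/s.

ω_f ≈ 0.657 rev/s

No external torque acts about the axis; L_before = L_after.
I_p = ½(14.8)(0.127)² = 0.1194 kg·m².
Added inertia Σmr² = (1.35)(0.100)² + (0.725)(0.0712)² = 0.01718 kg·m²; I_f = 0.1194 + 0.01718 = 0.1365 kg·m².
ω_f = I_p ω_i / I_f = (0.1194)(0.751) / 0.1365 = 0.6565 rev/s.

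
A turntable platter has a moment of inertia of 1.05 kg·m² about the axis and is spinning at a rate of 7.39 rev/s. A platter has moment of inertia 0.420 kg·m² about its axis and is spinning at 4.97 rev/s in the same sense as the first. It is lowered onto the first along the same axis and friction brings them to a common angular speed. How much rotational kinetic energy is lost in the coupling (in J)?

ΔKE lost ≈ 34.7 J

The coupling torques are internal; angular momentum about the shared axis is conserved.
Taking A's sense as positive: L = (1.050)(7.39) + (0.4200)(4.97) = 9.847 kg·m²·rev/s.
Combined I = 1.050 + 0.4200 = 1.470 kg·m².
ω_f = L / I = 9.847 / 1.470 = 6.699 rev/s.
KE_i = ½ΣIω² = 1337 J; KE_f = ½(1.470)(42.09)² = 1302 J.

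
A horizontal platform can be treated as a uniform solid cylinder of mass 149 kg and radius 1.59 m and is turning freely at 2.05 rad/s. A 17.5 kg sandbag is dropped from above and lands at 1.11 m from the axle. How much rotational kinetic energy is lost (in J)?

The added mass arrives with no angular momentum about the axle, and any external torque about the axle is negligible, so the system's angular momentum is conserved.
I_p = ½(149)(1.59)² = 188.3 kg·m².
Added inertia Σmr² = (17.5)(1.11)² = 21.56 kg·m²; I_f = 188.3 + 21.56 = 209.9 kg·m².
ω_f = I_p ω_i / I_f = (188.3)(2.05) / 209.9 = 1.839 rad/s.
KE_i = ½(188.3)(2.050 rad/s)² = 395.8 J; KE_f = ½(209.9)(1.839)² = 355.1 J.

energy lost ≈ 40.7 J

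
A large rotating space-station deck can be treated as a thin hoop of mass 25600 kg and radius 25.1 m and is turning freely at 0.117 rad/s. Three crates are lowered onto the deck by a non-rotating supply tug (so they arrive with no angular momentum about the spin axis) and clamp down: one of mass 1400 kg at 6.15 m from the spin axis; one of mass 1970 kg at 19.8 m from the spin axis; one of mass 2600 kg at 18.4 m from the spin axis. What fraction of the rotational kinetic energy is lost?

fraction ≈ 0.0956

The added mass arrives with no angular momentum about the spin axis, and any external torque about the spin axis is negligible, so the system's angular momentum is conserved.
I_p = (25600)(25.1)² = 1.613e+07 kg·m².
Added inertia Σmr² = (1400)(6.15)² + (1970)(19.8)² + (2600)(18.4)² = 1.706e+06 kg·m²; I_f = 1.613e+07 + 1.706e+06 = 1.783e+07 kg·m².
ω_f = I_p ω_i / I_f = (1.613e+07)(0.117) / 1.783e+07 = 0.1058 rad/s.
KE_i = ½(1.613e+07)(0.1170 rad/s)² = 1.104e+05 J; KE_f = ½(1.783e+07)(0.1058)² = 99830 J.
Fraction lost = 0.09563.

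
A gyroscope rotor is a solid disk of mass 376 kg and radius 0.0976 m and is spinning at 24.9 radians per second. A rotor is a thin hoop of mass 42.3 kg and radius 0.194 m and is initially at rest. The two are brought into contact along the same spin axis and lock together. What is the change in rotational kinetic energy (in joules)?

No external torque acts about the common axis, so total angular momentum is conserved.
Moments of inertia: I_A = ½(376)(0.0976)² = 1.791 kg·m²; I_B = (42.3)(0.194)² = 1.592 kg·m².
Taking A's sense as positive: L = (1.791)(24.9) = 44.59 kg·m²·rad/s.
Combined I = 1.791 + 1.592 = 3.383 kg·m².
ω_f = L / I = 44.59 / 3.383 = 13.18 rad/s.
KE_i = ½ΣIω² = 555.2 J; KE_f = ½(3.383)(13.18)² = 293.9 J.

ΔKE ≈ -261 J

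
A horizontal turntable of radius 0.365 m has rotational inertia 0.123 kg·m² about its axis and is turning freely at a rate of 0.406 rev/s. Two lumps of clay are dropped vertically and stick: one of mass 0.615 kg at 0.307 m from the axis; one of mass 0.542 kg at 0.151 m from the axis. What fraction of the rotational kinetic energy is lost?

The added mass arrives with no angular momentum about the axis, and any external torque about the axis is negligible, so the system's angular momentum is conserved.
Added inertia Σmr² = (0.615)(0.307)² + (0.542)(0.151)² = 0.07032 kg·m²; I_f = 0.1230 + 0.07032 = 0.1933 kg·m².
ω_f = I_p ω_i / I_f = (0.1230)(0.406) / 0.1933 = 0.2583 rev/s.
KE_i = ½(0.1230)(2.551 rad/s)² = 0.4002 J; KE_f = ½(0.1933)(1.623)² = 0.2546 J.
Fraction lost = 0.3638.

fraction ≈ 0.364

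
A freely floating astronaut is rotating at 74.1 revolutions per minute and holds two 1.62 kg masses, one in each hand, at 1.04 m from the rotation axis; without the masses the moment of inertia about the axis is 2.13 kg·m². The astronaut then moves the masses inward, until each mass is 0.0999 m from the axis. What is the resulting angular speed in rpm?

ω₂ ≈ 193 rpm

With no external torque about the axis, L is conserved: I₁ω₁ = I₂ω₂.
I₁ = 2.13 + 2(1.62)(1.04)² = 5.634 kg·m²; I₂ = 2.13 + 2(1.62)(0.0999)² = 2.162 kg·m².
ω₂ = I₁ω₁ / I₂ = (5.634)(74.1 rpm) / (2.162) = 193.1 rpm.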